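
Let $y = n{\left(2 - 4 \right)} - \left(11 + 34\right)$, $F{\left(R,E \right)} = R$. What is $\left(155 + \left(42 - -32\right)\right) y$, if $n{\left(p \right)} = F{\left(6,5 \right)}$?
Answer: $-8931$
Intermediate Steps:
$n{\left(p \right)} = 6$
$y = -39$ ($y = 6 - \left(11 + 34\right) = 6 - 45 = -39$)
$\left(155 + \left(42 - -32\right)\right) y = \left(155 + \left(42 - -32\right)\right) \left(-39\right) = \left(155 + \left(42 + 32\right)\right) \left(-39\right) = \left(155 + 74\right) \left(-39\right) = 229 \left(-39\right) = -8931$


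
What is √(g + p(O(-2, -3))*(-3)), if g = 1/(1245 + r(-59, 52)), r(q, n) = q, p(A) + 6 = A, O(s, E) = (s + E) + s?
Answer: 29*√65230/1186 ≈ 6.2451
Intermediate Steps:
O(s, E) = E + 2*s (O(s, E) = (E + s) + s = E + 2*s)
p(A) = -6 + A
g = 1/1186 (g = 1/(1245 - 59) = 1/1186 ≈ 0.00084317)
√(g + p(O(-2, -3))*(-3)) = √(1/1186 + (-6 + (-3 + 2*(-2)))*(-3)) = √(1/1186 + (-6 + (-3 - 4))*(-3)) = √(1/1186 + (-6 - 7)*(-3)) = √(1/1186 - 13*(-3)) = √(1/1186 + 39) = √(46255/1186) = 29*√65230/1186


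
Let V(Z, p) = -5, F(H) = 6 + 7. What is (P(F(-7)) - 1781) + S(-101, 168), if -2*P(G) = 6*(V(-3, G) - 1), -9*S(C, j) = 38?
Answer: -15905/9 ≈ -1767.2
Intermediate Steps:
S(C, j) = -38/9 (S(C, j) = -⅑*38 = -38/9)
F(H) = 13
P(G) = 18 (P(G) = -3*(-5 - 1) = -3*(-6) = -½*(-36) = 18)
(P(F(-7)) - 1781) + S(-101, 168) = (18 - 1781) - 38/9 = -1763 - 38/9 = -15905/9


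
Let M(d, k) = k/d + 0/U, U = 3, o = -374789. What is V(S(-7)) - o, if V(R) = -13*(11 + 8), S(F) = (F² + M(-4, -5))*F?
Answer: 374542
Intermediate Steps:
M(d, k) = k/d (M(d, k) = k/d + 0/3 = k/d + 0*(⅓) = k/d + 0 = k/d)
S(F) = F*(5/4 + F²) (S(F) = (F² - 5/(-4))*F = (F² - 5*(-¼))*F = (F² + 5/4)*F = (5/4 + F²)*F = F*(5/4 + F²))
V(R) = -247 (V(R) = -13*19 = -247)
V(S(-7)) - o = -247 - 1*(-374789) = -247 + 374789 = 374542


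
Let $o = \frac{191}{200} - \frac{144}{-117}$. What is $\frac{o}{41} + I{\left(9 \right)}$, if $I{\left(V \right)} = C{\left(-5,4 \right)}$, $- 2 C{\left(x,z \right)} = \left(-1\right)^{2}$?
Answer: $- \frac{47617}{106600} \approx -0.44669$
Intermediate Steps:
$C{\left(x,z \right)} = - \frac{1}{2}$ ($C{\left(x,z \right)} = - \frac{\left(-1\right)^{2}}{2} = \left(- \frac{1}{2}\right) 1 = - \frac{1}{2}$)
$I{\left(V \right)} = - \frac{1}{2}$
$o = \frac{5683}{2600}$ ($o = 191 \cdot \frac{1}{200} - - \frac{16}{13} = \frac{191}{200} + \frac{16}{13} = \frac{5683}{2600} \approx 2.1858$)
$\frac{o}{41} + I{\left(9 \right)} = \frac{1}{41} \cdot \frac{5683}{2600} - \frac{1}{2} = \frac{5683}{106600} - \frac{1}{2} = - \frac{47617}{106600}$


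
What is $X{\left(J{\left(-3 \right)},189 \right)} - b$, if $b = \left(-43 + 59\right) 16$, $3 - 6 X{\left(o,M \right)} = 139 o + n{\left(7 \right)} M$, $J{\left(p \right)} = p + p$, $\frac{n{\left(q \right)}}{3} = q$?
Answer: $-778$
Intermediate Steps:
$n{\left(q \right)} = 3 q$
$J{\left(p \right)} = 2 p$
$X{\left(o,M \right)} = \frac{1}{2} - \frac{139 o}{6} - \frac{7 M}{2}$ ($X{\left(o,M \right)} = \frac{1}{2} - \frac{139 o + 3 \cdot 7 M}{6} = \frac{1}{2} - \frac{139 o + 21 M}{6} = \frac{1}{2} - \frac{21 M + 139 o}{6} = \frac{1}{2} - \left(\frac{7 M}{2} + \frac{139 o}{6}\right) = \frac{1}{2} - \frac{139 o}{6} - \frac{7 M}{2}$)
$b = 256$ ($b = 16 \cdot 16 = 256$)
$X{\left(J{\left(-3 \right)},189 \right)} - b = \left(\frac{1}{2} - \frac{139 \cdot 2 \left(-3\right)}{6} - \frac{1323}{2}\right) - 256 = \left(\frac{1}{2} - -139 - \frac{1323}{2}\right) - 256 = \left(\frac{1}{2} + 139 - \frac{1323}{2}\right) - 256 = -522 - 256 = -778$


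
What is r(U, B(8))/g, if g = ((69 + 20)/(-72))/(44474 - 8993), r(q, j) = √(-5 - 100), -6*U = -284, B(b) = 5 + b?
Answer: -2554632*I*√105/89 ≈ -2.9413e+5*I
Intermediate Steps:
U = 142/3 (U = -⅙*(-284) = 142/3 ≈ 47.333)
r(q, j) = I*√105 (r(q, j) = √(-105) = I*√105)
g = -89/2554632 (g = -1/72*89/35481 = -89/72*1/35481 = -89/2554632 ≈ -3.4839e-5)
r(U, B(8))/g = (I*√105)/(-89/2554632) = (I*√105)*(-2554632/89) = -2554632*I*√105/89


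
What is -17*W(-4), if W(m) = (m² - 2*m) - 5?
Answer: -323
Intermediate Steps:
W(m) = -5 + m² - 2*m
-17*W(-4) = -17*(-5 + (-4)² - 2*(-4)) = -17*(-5 + 16 + 8) = -17*19 = -323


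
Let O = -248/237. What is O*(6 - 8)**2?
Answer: -992/237 ≈ -4.1857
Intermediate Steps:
O = -248/237 (O = -248*1/237 = -248/237 ≈ -1.0464)
O*(6 - 8)**2 = -248*(6 - 8)**2/237 = -248/237*(-2)**2 = -248/237*4 = -992/237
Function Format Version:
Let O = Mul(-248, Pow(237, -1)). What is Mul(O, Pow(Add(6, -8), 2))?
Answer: Rational(-992, 237) ≈ -4.1857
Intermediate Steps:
O = Rational(-248, 237) (O = Mul(-248, Rational(1, 237)) = Rational(-248, 237) ≈ -1.0464)
Mul(O, Pow(Add(6, -8), 2)) = Mul(Rational(-248, 237), Pow(Add(6, -8), 2)) = Mul(Rational(-248, 237), Pow(-2, 2)) = Mul(Rational(-248, 237), 4) = Rational(-992, 237)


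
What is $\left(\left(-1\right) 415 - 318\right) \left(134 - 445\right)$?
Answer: $227963$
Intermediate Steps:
$\left(\left(-1\right) 415 - 318\right) \left(134 - 445\right) = \left(-415 - 318\right) \left(-311\right) = \left(-733\right) \left(-311\right) = 227963$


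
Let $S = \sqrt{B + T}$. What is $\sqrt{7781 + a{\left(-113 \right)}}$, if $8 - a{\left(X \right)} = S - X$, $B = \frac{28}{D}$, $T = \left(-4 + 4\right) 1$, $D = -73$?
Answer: $\frac{\sqrt{40905404 - 146 i \sqrt{511}}}{73} \approx 87.613 - 0.0035344 i$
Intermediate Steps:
$T = 0$ ($T = 0 \cdot 1 = 0$)
$B = - \frac{28}{73}$ ($B = \frac{28}{-73} = 28 \left(- \frac{1}{73}\right) = - \frac{28}{73} \approx -0.38356$)
$S = \frac{2 i \sqrt{511}}{73}$ ($S = \sqrt{- \frac{28}{73} + 0} = \sqrt{- \frac{28}{73}} = \frac{2 i \sqrt{511}}{73} \approx 0.61932 i$)
$a{\left(X \right)} = 8 + X - \frac{2 i \sqrt{511}}{73}$ ($a{\left(X \right)} = 8 - \left(\frac{2 i \sqrt{511}}{73} - X\right) = 8 - \left(- X + \frac{2 i \sqrt{511}}{73}\right) = 8 + \left(X - \frac{2 i \sqrt{511}}{73}\right) = 8 + X - \frac{2 i \sqrt{511}}{73}$)
$\sqrt{7781 + a{\left(-113 \right)}} = \sqrt{7781 - \left(105 + \frac{2 i \sqrt{511}}{73}\right)} = \sqrt{7676 - \frac{2 i \sqrt{511}}{73}}$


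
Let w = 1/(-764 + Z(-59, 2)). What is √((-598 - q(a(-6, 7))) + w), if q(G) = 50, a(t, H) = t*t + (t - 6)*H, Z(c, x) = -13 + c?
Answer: I*√113221361/418 ≈ 25.456*I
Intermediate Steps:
a(t, H) = t² + H*(-6 + t) (a(t, H) = t² + (-6 + t)*H = t² + H*(-6 + t))
w = -1/836 (w = 1/(-764 + (-13 - 59)) = 1/(-764 - 72) = 1/(-836) = -1/836 ≈ -0.0011962)
√((-598 - q(a(-6, 7))) + w) = √((-598 - 1*50) - 1/836) = √((-598 - 50) - 1/836) = √(-648 - 1/836) = √(-541729/836) = I*√113221361/418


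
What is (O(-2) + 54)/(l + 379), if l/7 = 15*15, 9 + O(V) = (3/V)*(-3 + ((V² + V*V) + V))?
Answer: 81/3908 ≈ 0.020727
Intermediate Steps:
O(V) = -9 + 3*(-3 + V + 2*V²)/V (O(V) = -9 + (3/V)*(-3 + ((V² + V*V) + V)) = -9 + (3/V)*(-3 + ((V² + V²) + V)) = -9 + (3/V)*(-3 + (2*V² + V)) = -9 + (3/V)*(-3 + (V + 2*V²)) = -9 + (3/V)*(-3 + V + 2*V²) = -9 + 3*(-3 + V + 2*V²)/V)
l = 1575 (l = 7*(15*15) = 7*225 = 1575)
(O(-2) + 54)/(l + 379) = ((-6 - 9/(-2) + 6*(-2)) + 54)/(1575 + 379) = ((-6 - 9*(-½) - 12) + 54)/1954 = ((-6 + 9/2 - 12) + 54)*(1/1954) = (-27/2 + 54)*(1/1954) = (81/2)*(1/1954) = 81/3908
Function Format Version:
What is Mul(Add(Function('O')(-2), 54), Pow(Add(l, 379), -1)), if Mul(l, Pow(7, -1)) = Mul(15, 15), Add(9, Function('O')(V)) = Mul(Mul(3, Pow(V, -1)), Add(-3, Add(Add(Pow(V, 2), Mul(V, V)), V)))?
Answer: Rational(81, 3908) ≈ 0.020727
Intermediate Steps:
Function('O')(V) = Add(-9, Mul(3, Pow(V, -1), Add(-3, V, Mul(2, Pow(V, 2))))) (Function('O')(V) = Add(-9, Mul(Mul(3, Pow(V, -1)), Add(-3, Add(Add(Pow(V, 2), Mul(V, V)), V)))) = Add(-9, Mul(Mul(3, Pow(V, -1)), Add(-3, Add(Add(Pow(V, 2), Pow(V, 2)), V)))) = Add(-9, Mul(Mul(3, Pow(V, -1)), Add(-3, Add(Mul(2, Pow(V, 2)), V)))) = Add(-9, Mul(Mul(3, Pow(V, -1)), Add(-3, Add(V, Mul(2, Pow(V, 2)))))) = Add(-9, Mul(Mul(3, Pow(V, -1)), Add(-3, V, Mul(2, Pow(V, 2))))) = Add(-9, Mul(3, Pow(V, -1), Add(-3, V, Mul(2, Pow(V, 2))))))
l = 1575 (l = Mul(7, Mul(15, 15)) = Mul(7, 225) = 1575)
Mul(Add(Function('O')(-2), 54), Pow(Add(l, 379), -1)) = Mul(Add(Add(-6, Mul(-9, Pow(-2, -1)), Mul(6, -2)), 54), Pow(Add(1575, 379), -1)) = Mul(Add(Add(-6, Mul(-9, Rational(-1, 2)), -12), 54), Pow(1954, -1)) = Mul(Add(Add(-6, Rational(9, 2), -12), 54), Rational(1, 1954)) = Mul(Add(Rational(-27, 2), 54), Rational(1, 1954)) = Mul(Rational(81, 2), Rational(1, 1954)) = Rational(81, 3908)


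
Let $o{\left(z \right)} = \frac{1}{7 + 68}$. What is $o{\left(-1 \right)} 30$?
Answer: $\frac{2}{5} \approx 0.4$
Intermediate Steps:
$o{\left(z \right)} = \frac{1}{75}$
$o{\left(-1 \right)} 30 = \frac{1}{75} \cdot 30 = \frac{2}{5}$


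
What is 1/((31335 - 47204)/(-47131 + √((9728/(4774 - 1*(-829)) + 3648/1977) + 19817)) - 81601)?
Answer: -51483232523898709245/4201065922632004768335983 - 15869*√270226828628474393/54613856994216061988367779 ≈ -1.2255e-5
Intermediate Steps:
1/((31335 - 47204)/(-47131 + √((9728/(4774 - 1*(-829)) + 3648/1977) + 19817)) - 81601) = 1/(-15869/(-47131 + √((9728/(4774 + 829) + 3648*(1/1977)) + 19817)) - 81601) = 1/(-15869/(-47131 + √((9728/5603 + 1216/659) + 19817)) - 81601) = 1/(-15869/(-47131 + √(13224000/3692377 + 19817)) - 81601) = 1/(-15869/(-47131 + √(73185059009/3692377)) - 81601) = 1/(-15869/(-47131 + √270226828628474393/3692377) - 81601) = 1/(-81601 - 15869/(-47131 + √270226828628474393/3692377))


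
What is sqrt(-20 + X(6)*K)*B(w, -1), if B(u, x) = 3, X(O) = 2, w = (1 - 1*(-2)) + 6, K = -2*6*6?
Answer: 6*I*sqrt(41) ≈ 38.419*I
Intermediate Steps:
K = -72 (K = -12*6 = -72)
w = 9 (w = (1 + 2) + 6 = 3 + 6 = 9)
sqrt(-20 + X(6)*K)*B(w, -1) = sqrt(-20 + 2*(-72))*3 = sqrt(-20 - 144)*3 = sqrt(-164)*3 = (2*I*sqrt(41))*3 = 6*I*sqrt(41)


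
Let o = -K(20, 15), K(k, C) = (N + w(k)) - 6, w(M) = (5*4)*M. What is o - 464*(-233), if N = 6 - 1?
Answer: 107713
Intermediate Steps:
N = 5
w(M) = 20*M
K(k, C) = -1 + 20*k (K(k, C) = (5 + 20*k) - 6 = -1 + 20*k)
o = -399 (o = -(-1 + 20*20) = -(-1 + 400) = -1*399 = -399)
o - 464*(-233) = -399 - 464*(-233) = -399 + 108112 = 107713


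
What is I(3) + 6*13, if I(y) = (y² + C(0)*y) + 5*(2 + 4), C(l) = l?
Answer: 117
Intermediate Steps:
I(y) = 30 + y² (I(y) = (y² + 0*y) + 5*(2 + 4) = (y² + 0) + 5*6 = y² + 30 = 30 + y²)
I(3) + 6*13 = (30 + 3²) + 6*13 = (30 + 9) + 78 = 39 + 78 = 117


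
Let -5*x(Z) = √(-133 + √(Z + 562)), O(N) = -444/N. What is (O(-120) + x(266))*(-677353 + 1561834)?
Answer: 32725797/10 - 884481*√(-133 + 6*√23)/5 ≈ 3.2726e+6 - 1.8059e+6*I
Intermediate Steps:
x(Z) = -√(-133 + √(562 + Z))/5 (x(Z) = -√(-133 + √(Z + 562))/5 = -√(-133 + √(562 + Z))/5)
(O(-120) + x(266))*(-677353 + 1561834) = (-444/(-120) - √(-133 + √(562 + 266))/5)*(-677353 + 1561834) = (-444*(-1/120) - √(-133 + √828)/5)*884481 = (37/10 - √(-133 + 6*√23)/5)*884481 = 32725797/10 - 884481*√(-133 + 6*√23)/5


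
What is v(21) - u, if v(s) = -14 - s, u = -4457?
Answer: 4422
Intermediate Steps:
v(21) - u = (-14 - 1*21) - 1*(-4457) = (-14 - 21) + 4457 = -35 + 4457 = 4422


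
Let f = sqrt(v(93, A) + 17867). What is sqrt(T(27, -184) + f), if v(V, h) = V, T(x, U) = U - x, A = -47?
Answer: sqrt(-211 + 2*sqrt(4490)) ≈ 8.7741*I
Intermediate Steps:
f = 2*sqrt(4490) (f = sqrt(93 + 17867) = sqrt(17960) = 2*sqrt(4490) ≈ 134.01)
sqrt(T(27, -184) + f) = sqrt((-184 - 1*27) + 2*sqrt(4490)) = sqrt((-184 - 27) + 2*sqrt(4490)) = sqrt(-211 + 2*sqrt(4490))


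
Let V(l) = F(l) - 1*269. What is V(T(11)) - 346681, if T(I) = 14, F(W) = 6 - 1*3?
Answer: -346947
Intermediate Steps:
F(W) = 3 (F(W) = 6 - 3 = 3)
V(l) = -266 (V(l) = 3 - 1*269 = 3 - 269 = -266)
V(T(11)) - 346681 = -266 - 346681 = -346947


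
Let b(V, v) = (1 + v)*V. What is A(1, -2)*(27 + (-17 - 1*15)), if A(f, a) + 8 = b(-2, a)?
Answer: 30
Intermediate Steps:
b(V, v) = V*(1 + v)
A(f, a) = -10 - 2*a (A(f, a) = -8 - 2*(1 + a) = -8 + (-2 - 2*a) = -10 - 2*a)
A(1, -2)*(27 + (-17 - 1*15)) = (-10 - 2*(-2))*(27 + (-17 - 1*15)) = (-10 + 4)*(27 + (-17 - 15)) = -6*(27 - 32) = -6*(-5) = 30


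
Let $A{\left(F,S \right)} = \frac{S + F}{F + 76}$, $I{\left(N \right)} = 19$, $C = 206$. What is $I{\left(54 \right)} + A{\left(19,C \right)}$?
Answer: $\frac{406}{19} \approx 21.368$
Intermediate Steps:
$A{\left(F,S \right)} = \frac{F + S}{76 + F}$
$I{\left(54 \right)} + A{\left(19,C \right)} = 19 + \frac{19 + 206}{76 + 19} = 19 + \frac{1}{95} \cdot 225 = 19 + \frac{45}{19} = \frac{406}{19}$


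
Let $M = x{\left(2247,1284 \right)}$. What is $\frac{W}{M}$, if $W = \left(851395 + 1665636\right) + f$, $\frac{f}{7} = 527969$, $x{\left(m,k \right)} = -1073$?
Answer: $- \frac{6212814}{1073} \approx -5790.1$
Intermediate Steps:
$M = -1073$
$f = 3695783$ ($f = 7 \cdot 527969 = 3695783$)
$W = 6212814$ ($W = \left(851395 + 1665636\right) + 3695783 = 2517031 + 3695783 = 6212814$)
$\frac{W}{M} = \frac{6212814}{-1073} = 6212814 \left(- \frac{1}{1073}\right) = - \frac{6212814}{1073}$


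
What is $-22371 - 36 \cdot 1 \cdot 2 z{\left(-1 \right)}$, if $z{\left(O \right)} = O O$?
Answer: $-22443$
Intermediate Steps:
$z{\left(O \right)} = O^{2}$
$-22371 - 36 \cdot 1 \cdot 2 z{\left(-1 \right)} = -22371 - 36 \cdot 1 \cdot 2 \left(-1\right)^{2} = -22371 - 36 \cdot 2 \cdot 1 = -22371 - 72 \cdot 1 = -22371 - 72 = -22443$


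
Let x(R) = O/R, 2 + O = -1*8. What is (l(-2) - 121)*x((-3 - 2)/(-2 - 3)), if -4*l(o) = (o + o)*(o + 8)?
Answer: 1150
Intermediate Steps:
O = -10 (O = -2 - 1*8 = -2 - 8 = -10)
x(R) = -10/R
l(o) = -o*(8 + o)/2 (l(o) = -(o + o)*(o + 8)/4 = -2*o*(8 + o)/4 = -o*(8 + o)/2)
(l(-2) - 121)*x((-3 - 2)/(-2 - 3)) = (-1/2*(-2)*(8 - 2) - 121)*(-10*(-2 - 3)/(-3 - 2)) = (-1/2*(-2)*6 - 121)*(-10/((-5/(-5)))) = (6 - 121)*(-10/((-5*(-1/5)))) = -(-1150)/1 = -(-1150) = -115*(-10) = 1150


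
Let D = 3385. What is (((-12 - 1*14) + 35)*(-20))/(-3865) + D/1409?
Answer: 2667329/1089157 ≈ 2.4490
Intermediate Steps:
(((-12 - 1*14) + 35)*(-20))/(-3865) + D/1409 = (((-12 - 1*14) + 35)*(-20))/(-3865) + 3385/1409 = (((-12 - 14) + 35)*(-20))*(-1/3865) + 3385*(1/1409) = ((-26 + 35)*(-20))*(-1/3865) + 3385/1409 = (9*(-20))*(-1/3865) + 3385/1409 = -180*(-1/3865) + 3385/1409 = 36/773 + 3385/1409 = 2667329/1089157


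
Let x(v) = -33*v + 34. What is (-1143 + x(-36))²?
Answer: 6241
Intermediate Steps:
x(v) = 34 - 33*v
(-1143 + x(-36))² = (-1143 + (34 - 33*(-36)))² = (-1143 + (34 + 1188))² = (-1143 + 1222)² = 79² = 6241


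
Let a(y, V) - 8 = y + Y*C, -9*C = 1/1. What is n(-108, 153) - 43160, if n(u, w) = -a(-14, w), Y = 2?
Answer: -388384/9 ≈ -43154.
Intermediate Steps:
C = -⅑ (C = -⅑/1 = -⅑*1 = -⅑ ≈ -0.11111)
a(y, V) = 70/9 + y (a(y, V) = 8 + (y + 2*(-⅑)) = 8 + (y - 2/9) = 8 + (-2/9 + y) = 70/9 + y)
n(u, w) = 56/9 (n(u, w) = -(70/9 - 14) = -1*(-56/9) = 56/9)
n(-108, 153) - 43160 = 56/9 - 43160 = -388384/9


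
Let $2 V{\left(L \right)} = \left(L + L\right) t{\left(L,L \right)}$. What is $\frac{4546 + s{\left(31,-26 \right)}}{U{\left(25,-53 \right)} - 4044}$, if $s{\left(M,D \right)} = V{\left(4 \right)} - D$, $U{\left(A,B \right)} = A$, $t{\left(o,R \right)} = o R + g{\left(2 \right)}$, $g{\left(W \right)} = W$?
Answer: $- \frac{4644}{4019} \approx -1.1555$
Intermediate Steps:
$t{\left(o,R \right)} = 2 + R o$ ($t{\left(o,R \right)} = o R + 2 = R o + 2 = 2 + R o$)
$V{\left(L \right)} = L \left(2 + L^{2}\right)$ ($V{\left(L \right)} = \frac{\left(L + L\right) \left(2 + L L\right)}{2} = \frac{2 L \left(2 + L^{2}\right)}{2} = L \left(2 + L^{2}\right)$)
$s{\left(M,D \right)} = 72 - D$ ($s{\left(M,D \right)} = 4 \left(2 + 4^{2}\right) - D = 4 \left(2 + 16\right) - D = 4 \cdot 18 - D = 72 - D$)
$\frac{4546 + s{\left(31,-26 \right)}}{U{\left(25,-53 \right)} - 4044} = \frac{4546 + \left(72 - -26\right)}{25 - 4044} = \frac{4546 + \left(72 + 26\right)}{-4019} = \left(4546 + 98\right) \left(- \frac{1}{4019}\right) = 4644 \left(- \frac{1}{4019}\right) = - \frac{4644}{4019}$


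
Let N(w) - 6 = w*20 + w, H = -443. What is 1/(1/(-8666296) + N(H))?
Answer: -8666296/80570553913 ≈ -0.00010756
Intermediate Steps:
N(w) = 6 + 21*w (N(w) = 6 + (w*20 + w) = 6 + (20*w + w) = 6 + 21*w)
1/(1/(-8666296) + N(H)) = 1/(1/(-8666296) + (6 + 21*(-443))) = 1/(-1/8666296 + (6 - 9303)) = 1/(-1/8666296 - 9297) = 1/(-80570553913/8666296) = -8666296/80570553913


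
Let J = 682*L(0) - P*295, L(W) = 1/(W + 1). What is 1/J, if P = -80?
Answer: 1/24282 ≈ 4.1183e-5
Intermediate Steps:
L(W) = 1/(1 + W)
J = 24282 (J = 682/(1 + 0) - (-80)*295 = 682/1 - 1*(-23600) = 682*1 + 23600 = 682 + 23600 = 24282)
1/J = 1/24282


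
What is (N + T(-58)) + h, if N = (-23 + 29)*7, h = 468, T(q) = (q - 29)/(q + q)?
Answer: 2043/4 ≈ 510.75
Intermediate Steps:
T(q) = (-29 + q)/(2*q) (T(q) = (-29 + q)/((2*q)) = (-29 + q)*(1/(2*q)) = (-29 + q)/(2*q))
N = 42 (N = 6*7 = 42)
(N + T(-58)) + h = (42 + (1/2)*(-29 - 58)/(-58)) + 468 = (42 + (1/2)*(-1/58)*(-87)) + 468 = (42 + 3/4) + 468 = 171/4 + 468 = 2043/4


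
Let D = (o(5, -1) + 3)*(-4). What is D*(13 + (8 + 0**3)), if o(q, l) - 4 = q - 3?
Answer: -756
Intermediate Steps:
o(q, l) = 1 + q (o(q, l) = 4 + (q - 3) = 4 + (-3 + q) = 1 + q)
D = -36 (D = ((1 + 5) + 3)*(-4) = (6 + 3)*(-4) = 9*(-4) = -36)
D*(13 + (8 + 0**3)) = -36*(13 + (8 + 0**3)) = -36*(13 + (8 + 0)) = -36*(13 + 8) = -36*21 = -756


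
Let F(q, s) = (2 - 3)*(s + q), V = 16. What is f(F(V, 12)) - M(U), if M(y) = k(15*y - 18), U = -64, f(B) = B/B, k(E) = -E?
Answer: -977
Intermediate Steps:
F(q, s) = -q - s (F(q, s) = -(q + s) = -q - s)
f(B) = 1
M(y) = 18 - 15*y (M(y) = -(15*y - 18) = -(-18 + 15*y) = 18 - 15*y)
f(F(V, 12)) - M(U) = 1 - (18 - 15*(-64)) = 1 - (18 + 960) = 1 - 1*978 = 1 - 978 = -977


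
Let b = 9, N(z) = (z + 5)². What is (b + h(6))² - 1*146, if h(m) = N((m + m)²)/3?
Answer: 494082670/9 ≈ 5.4898e+7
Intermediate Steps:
N(z) = (5 + z)²
h(m) = (5 + 4*m²)²/3 (h(m) = (5 + (m + m)²)²/3 = (5 + (2*m)²)²*(⅓) = (5 + 4*m²)²*(⅓) = (5 + 4*m²)²/3)
(b + h(6))² - 1*146 = (9 + (5 + 4*6²)²/3)² - 1*146 = (9 + (5 + 4*36)²/3)² - 146 = (9 + (5 + 144)²/3)² - 146 = (9 + (⅓)*149²)² - 146 = (9 + (⅓)*22201)² - 146 = (9 + 22201/3)² - 146 = (22228/3)² - 146 = 494083984/9 - 146 = 494082670/9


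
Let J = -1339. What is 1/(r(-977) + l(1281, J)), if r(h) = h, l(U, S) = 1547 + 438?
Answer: 1/1008 ≈ 0.00099206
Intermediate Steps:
l(U, S) = 1985
1/(r(-977) + l(1281, J)) = 1/(-977 + 1985) = 1/1008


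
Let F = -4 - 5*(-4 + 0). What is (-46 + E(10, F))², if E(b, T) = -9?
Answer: 3025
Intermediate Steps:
F = 16 (F = -4 - 5*(-4) = -4 + 20 = 16)
(-46 + E(10, F))² = (-46 - 9)² = (-55)² = 3025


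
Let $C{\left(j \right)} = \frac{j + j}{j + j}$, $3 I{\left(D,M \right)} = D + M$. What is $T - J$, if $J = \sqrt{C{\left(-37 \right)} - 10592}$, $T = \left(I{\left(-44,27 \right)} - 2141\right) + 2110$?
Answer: $- \frac{110}{3} - i \sqrt{10591} \approx -36.667 - 102.91 i$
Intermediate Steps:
$I{\left(D,M \right)} = \frac{D}{3} + \frac{M}{3}$ ($I{\left(D,M \right)} = \frac{D + M}{3} = \frac{D}{3} + \frac{M}{3}$)
$C{\left(j \right)} = 1$ ($C{\left(j \right)} = \frac{2 j}{2 j} = 2 j \frac{1}{2 j} = 1$)
$T = - \frac{110}{3}$ ($T = \left(\left(\frac{1}{3} \left(-44\right) + \frac{1}{3} \cdot 27\right) - 2141\right) + 2110 = \left(\left(- \frac{44}{3} + 9\right) - 2141\right) + 2110 = \left(- \frac{17}{3} - 2141\right) + 2110 = - \frac{6440}{3} + 2110 = - \frac{110}{3} \approx -36.667$)
$J = i \sqrt{10591}$ ($J = \sqrt{1 - 10592} = \sqrt{-10591} = i \sqrt{10591} \approx 102.91 i$)
$T - J = - \frac{110}{3} - i \sqrt{10591}$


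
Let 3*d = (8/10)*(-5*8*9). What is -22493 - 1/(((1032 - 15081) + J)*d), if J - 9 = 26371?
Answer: -26626673567/1183776 ≈ -22493.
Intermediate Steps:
J = 26380 (J = 9 + 26371 = 26380)
d = -96 (d = ((8/10)*(-5*8*9))/3 = ((8*(⅒))*(-40*9))/3 = ((⅘)*(-360))/3 = (⅓)*(-288) = -96)
-22493 - 1/(((1032 - 15081) + J)*d) = -22493 - 1/(((1032 - 15081) + 26380)*(-96)) = -22493 - (-1)/((-14049 + 26380)*96) = -22493 - (-1)/(12331*96) = -22493 - 1*(-1/1183776) = -22493 + 1/1183776 = -26626673567/1183776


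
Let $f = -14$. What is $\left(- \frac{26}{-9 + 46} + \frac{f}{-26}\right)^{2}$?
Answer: $\frac{6241}{231361} \approx 0.026975$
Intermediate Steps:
$\left(- \frac{26}{-9 + 46} + \frac{f}{-26}\right)^{2} = \left(- \frac{26}{-9 + 46} - \frac{14}{-26}\right)^{2} = \left(- \frac{26}{37} - - \frac{7}{13}\right)^{2} = \left(\left(-26\right) \frac{1}{37} + \frac{7}{13}\right)^{2} = \left(- \frac{26}{37} + \frac{7}{13}\right)^{2} = \left(- \frac{79}{481}\right)^{2} = \frac{6241}{231361}$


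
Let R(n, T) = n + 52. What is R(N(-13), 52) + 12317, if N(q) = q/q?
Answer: 12370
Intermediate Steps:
N(q) = 1
R(n, T) = 52 + n
R(N(-13), 52) + 12317 = (52 + 1) + 12317 = 53 + 12317 = 12370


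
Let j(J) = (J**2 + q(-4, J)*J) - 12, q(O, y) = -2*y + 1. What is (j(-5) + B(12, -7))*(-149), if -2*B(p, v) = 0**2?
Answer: 6258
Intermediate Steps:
q(O, y) = 1 - 2*y
B(p, v) = 0 (B(p, v) = -1/2*0**2 = -1/2*0 = 0)
j(J) = -12 + J**2 + J*(1 - 2*J) (j(J) = (J**2 + (1 - 2*J)*J) - 12 = (J**2 + J*(1 - 2*J)) - 12 = -12 + J**2 + J*(1 - 2*J))
(j(-5) + B(12, -7))*(-149) = ((-12 - 5 - 1*(-5)**2) + 0)*(-149) = ((-12 - 5 - 1*25) + 0)*(-149) = ((-12 - 5 - 25) + 0)*(-149) = (-42 + 0)*(-149) = -42*(-149) = 6258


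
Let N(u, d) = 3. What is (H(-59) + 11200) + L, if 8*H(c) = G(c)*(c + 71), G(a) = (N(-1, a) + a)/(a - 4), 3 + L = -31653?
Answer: -61364/3 ≈ -20455.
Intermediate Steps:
L = -31656 (L = -3 - 31653 = -31656)
G(a) = (3 + a)/(-4 + a) (G(a) = (3 + a)/(a - 4) = (3 + a)/(-4 + a))
H(c) = (3 + c)*(71 + c)/(8*(-4 + c)) (H(c) = (((3 + c)/(-4 + c))*(c + 71))/8 = (((3 + c)/(-4 + c))*(71 + c))/8 = ((3 + c)*(71 + c)/(-4 + c))/8 = (3 + c)*(71 + c)/(8*(-4 + c)))
(H(-59) + 11200) + L = ((3 - 59)*(71 - 59)/(8*(-4 - 59)) + 11200) - 31656 = ((⅛)*(-56)*12/(-63) + 11200) - 31656 = ((⅛)*(-1/63)*(-56)*12 + 11200) - 31656 = (4/3 + 11200) - 31656 = 33604/3 - 31656 = -61364/3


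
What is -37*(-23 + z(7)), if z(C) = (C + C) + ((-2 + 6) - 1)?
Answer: 222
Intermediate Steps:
z(C) = 3 + 2*C (z(C) = 2*C + (4 - 1) = 2*C + 3 = 3 + 2*C)
-37*(-23 + z(7)) = -37*(-23 + (3 + 2*7)) = -37*(-23 + (3 + 14)) = -37*(-23 + 17) = -37*(-6) = 222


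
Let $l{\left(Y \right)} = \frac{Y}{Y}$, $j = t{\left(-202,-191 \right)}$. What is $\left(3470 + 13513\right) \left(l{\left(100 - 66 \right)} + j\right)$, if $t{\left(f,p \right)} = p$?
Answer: $-3226770$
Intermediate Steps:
$j = -191$
$l{\left(Y \right)} = 1$
$\left(3470 + 13513\right) \left(l{\left(100 - 66 \right)} + j\right) = \left(3470 + 13513\right) \left(1 - 191\right) = 16983 \left(-190\right) = -3226770$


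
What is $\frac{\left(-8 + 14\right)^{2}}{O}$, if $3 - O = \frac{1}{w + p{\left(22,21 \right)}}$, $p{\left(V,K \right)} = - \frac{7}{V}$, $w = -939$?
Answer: $\frac{743940}{62017} \approx 11.996$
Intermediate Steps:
$O = \frac{62017}{20665}$ ($O = 3 - \frac{1}{-939 - \frac{7}{22}} = 3 - \frac{1}{- \frac{20665}{22}} = 3 - - \frac{22}{20665} = 3 + \frac{22}{20665} = \frac{62017}{20665} \approx 3.0011$)
$\frac{\left(-8 + 14\right)^{2}}{O} = \frac{\left(-8 + 14\right)^{2}}{\frac{62017}{20665}} = 6^{2} \cdot \frac{20665}{62017} = 36 \cdot \frac{20665}{62017} = \frac{743940}{62017}$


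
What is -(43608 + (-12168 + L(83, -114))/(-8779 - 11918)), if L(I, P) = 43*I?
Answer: -902563375/20697 ≈ -43608.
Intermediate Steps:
-(43608 + (-12168 + L(83, -114))/(-8779 - 11918)) = -(43608 + (-12168 + 43*83)/(-8779 - 11918)) = -(43608 + (-12168 + 3569)/(-20697)) = -(43608 - 8599*(-1/20697)) = -(43608 + 8599/20697) = -1*902563375/20697 = -902563375/20697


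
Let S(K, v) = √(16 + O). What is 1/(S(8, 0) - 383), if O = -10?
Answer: -383/146683 - √6/146683 ≈ -0.0026278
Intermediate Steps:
S(K, v) = √6 (S(K, v) = √(16 - 10) = √6)
1/(S(8, 0) - 383) = 1/(√6 - 383) = 1/(-383 + √6)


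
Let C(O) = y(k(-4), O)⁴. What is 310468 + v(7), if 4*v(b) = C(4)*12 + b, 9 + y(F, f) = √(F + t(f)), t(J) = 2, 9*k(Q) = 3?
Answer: 4002853/12 - 3000*√21 ≈ 3.1982e+5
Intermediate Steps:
k(Q) = ⅓ (k(Q) = (⅑)*3 = ⅓)
y(F, f) = -9 + √(2 + F) (y(F, f) = -9 + √(F + 2) = -9 + √(2 + F))
C(O) = (-9 + √21/3)⁴ (C(O) = (-9 + √(2 + ⅓))⁴ = (-9 + √(7/3))⁴ = (-9 + √21/3)⁴)
v(b) = b/4 + (27 - √21)⁴/27 (v(b) = (((27 - √21)⁴/81)*12 + b)/4 = (4*(27 - √21)⁴/27 + b)/4 = (b + 4*(27 - √21)⁴/27)/4 = b/4 + (27 - √21)⁴/27)
310468 + v(7) = 310468 + (69304/3 - 3000*√21 + (¼)*7) = 310468 + (69304/3 - 3000*√21 + 7/4) = 310468 + (277237/12 - 3000*√21) = 4002853/12 - 3000*√21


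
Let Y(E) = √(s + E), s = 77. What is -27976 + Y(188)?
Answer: -27976 + √265 ≈ -27960.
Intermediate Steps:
Y(E) = √(77 + E)
-27976 + Y(188) = -27976 + √(77 + 188) = -27976 + √265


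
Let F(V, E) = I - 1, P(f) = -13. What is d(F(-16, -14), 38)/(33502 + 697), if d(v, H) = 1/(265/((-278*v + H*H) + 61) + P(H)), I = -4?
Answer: -579/255603326 ≈ -2.2652e-6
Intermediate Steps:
F(V, E) = -5 (F(V, E) = -4 - 1 = -5)
d(v, H) = 1/(-13 + 265/(61 + H² - 278*v)) (d(v, H) = 1/(265/((-278*v + H*H) + 61) - 13) = 1/(265/((-278*v + H²) + 61) - 13) = 1/(265/((H² - 278*v) + 61) - 13) = 1/(265/(61 + H² - 278*v) - 13) = 1/(-13 + 265/(61 + H² - 278*v)))
d(F(-16, -14), 38)/(33502 + 697) = ((-61 - 1*38² + 278*(-5))/(528 - 3614*(-5) + 13*38²))/(33502 + 697) = ((-61 - 1*1444 - 1390)/(528 + 18070 + 13*1444))/34199 = ((-61 - 1444 - 1390)/(528 + 18070 + 18772))*(1/34199) = (-2895/37370)*(1/34199) = ((1/37370)*(-2895))*(1/34199) = -579/7474*1/34199 = -579/255603326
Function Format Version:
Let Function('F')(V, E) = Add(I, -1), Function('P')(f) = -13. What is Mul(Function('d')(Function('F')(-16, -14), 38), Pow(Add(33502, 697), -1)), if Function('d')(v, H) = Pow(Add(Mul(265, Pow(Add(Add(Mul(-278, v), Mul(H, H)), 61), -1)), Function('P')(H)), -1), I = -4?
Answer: Rational(-579, 255603326) ≈ -2.2652e-6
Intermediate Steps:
Function('F')(V, E) = -5 (Function('F')(V, E) = Add(-4, -1) = -5)
Function('d')(v, H) = Pow(Add(-13, Mul(265, Pow(Add(61, Pow(H, 2), Mul(-278, v)), -1))), -1) (Function('d')(v, H) = Pow(Add(Mul(265, Pow(Add(Add(Mul(-278, v), Mul(H, H)), 61), -1)), -13), -1) = Pow(Add(Mul(265, Pow(Add(Add(Mul(-278, v), Pow(H, 2)), 61), -1)), -13), -1) = Pow(Add(Mul(265, Pow(Add(Add(Pow(H, 2), Mul(-278, v)), 61), -1)), -13), -1) = Pow(Add(Mul(265, Pow(Add(61, Pow(H, 2), Mul(-278, v)), -1)), -13), -1) = Pow(Add(-13, Mul(265, Pow(Add(61, Pow(H, 2), Mul(-278, v)), -1))), -1))
Mul(Function('d')(Function('F')(-16, -14), 38), Pow(Add(33502, 697), -1)) = Mul(Mul(Pow(Add(528, Mul(-3614, -5), Mul(13, Pow(38, 2))), -1), Add(-61, Mul(-1, Pow(38, 2)), Mul(278, -5))), Pow(Add(33502, 697), -1)) = Mul(Mul(Pow(Add(528, 18070, Mul(13, 1444)), -1), Add(-61, Mul(-1, 1444), -1390)), Pow(34199, -1)) = Mul(Mul(Pow(Add(528, 18070, 18772), -1), Add(-61, -1444, -1390)), Rational(1, 34199)) = Mul(Mul(Pow(37370, -1), -2895), Rational(1, 34199)) = Mul(Mul(Rational(1, 37370), -2895), Rational(1, 34199)) = Mul(Rational(-579, 7474), Rational(1, 34199)) = Rational(-579, 255603326)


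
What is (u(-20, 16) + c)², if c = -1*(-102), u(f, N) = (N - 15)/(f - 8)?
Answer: 8151025/784 ≈ 10397.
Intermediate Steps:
u(f, N) = (-15 + N)/(-8 + f)
c = 102
(u(-20, 16) + c)² = ((-15 + 16)/(-8 - 20) + 102)² = (1/(-28) + 102)² = (-1/28*1 + 102)² = (-1/28 + 102)² = (2855/28)² = 8151025/784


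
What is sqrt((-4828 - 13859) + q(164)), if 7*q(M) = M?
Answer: I*sqrt(914515)/7 ≈ 136.61*I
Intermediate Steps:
q(M) = M/7
sqrt((-4828 - 13859) + q(164)) = sqrt((-4828 - 13859) + (1/7)*164) = sqrt(-18687 + 164/7) = sqrt(-130645/7) = I*sqrt(914515)/7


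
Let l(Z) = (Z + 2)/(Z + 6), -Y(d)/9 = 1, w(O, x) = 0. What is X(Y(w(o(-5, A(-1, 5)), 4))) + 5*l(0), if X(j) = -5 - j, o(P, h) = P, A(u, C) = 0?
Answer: 17/3 ≈ 5.6667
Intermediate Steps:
Y(d) = -9 (Y(d) = -9*1 = -9)
l(Z) = (2 + Z)/(6 + Z)
X(Y(w(o(-5, A(-1, 5)), 4))) + 5*l(0) = (-5 - 1*(-9)) + 5*((2 + 0)/(6 + 0)) = (-5 + 9) + 5*(2/6) = 4 + 5*((1/6)*2) = 4 + 5*(1/3) = 4 + 5/3 = 17/3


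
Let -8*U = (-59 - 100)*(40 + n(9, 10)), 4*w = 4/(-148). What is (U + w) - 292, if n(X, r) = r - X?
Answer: 154769/296 ≈ 522.87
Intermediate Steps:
w = -1/148 (w = (4/(-148))/4 = (4*(-1/148))/4 = (¼)*(-1/37) = -1/148 ≈ -0.0067568)
U = 6519/8 (U = -(-59 - 100)*(40 + (10 - 1*9))/8 = -(-159)*(40 + (10 - 9))/8 = -(-159)*(40 + 1)/8 = -(-159)*41/8 = -⅛*(-6519) = 6519/8 ≈ 814.88)
(U + w) - 292 = (6519/8 - 1/148) - 292 = 241201/296 - 292 = 154769/296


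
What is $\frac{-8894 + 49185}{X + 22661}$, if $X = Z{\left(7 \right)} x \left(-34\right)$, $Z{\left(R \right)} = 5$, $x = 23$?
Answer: $\frac{40291}{18751} \approx 2.1487$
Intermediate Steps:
$X = -3910$ ($X = 5 \cdot 23 \left(-34\right) = 115 \left(-34\right) = -3910$)
$\frac{-8894 + 49185}{X + 22661} = \frac{-8894 + 49185}{-3910 + 22661} = \frac{40291}{18751}$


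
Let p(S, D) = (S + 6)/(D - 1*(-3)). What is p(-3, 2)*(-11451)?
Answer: -34353/5 ≈ -6870.6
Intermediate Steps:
p(S, D) = (6 + S)/(3 + D) (p(S, D) = (6 + S)/(D + 3) = (6 + S)/(3 + D))
p(-3, 2)*(-11451) = ((6 - 3)/(3 + 2))*(-11451) = (3/5)*(-11451) = ((⅕)*3)*(-11451) = (⅗)*(-11451) = -34353/5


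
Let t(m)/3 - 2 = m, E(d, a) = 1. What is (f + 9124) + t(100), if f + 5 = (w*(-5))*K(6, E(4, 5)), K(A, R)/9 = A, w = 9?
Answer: 6995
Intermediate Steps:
K(A, R) = 9*A
t(m) = 6 + 3*m
f = -2435 (f = -5 + (9*(-5))*(9*6) = -5 - 45*54 = -5 - 2430 = -2435)
(f + 9124) + t(100) = (-2435 + 9124) + (6 + 3*100) = 6689 + (6 + 300) = 6689 + 306 = 6995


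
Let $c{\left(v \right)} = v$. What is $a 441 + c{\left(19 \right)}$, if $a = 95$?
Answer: $41914$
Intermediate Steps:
$a 441 + c{\left(19 \right)} = 95 \cdot 441 + 19 = 41895 + 19 = 41914$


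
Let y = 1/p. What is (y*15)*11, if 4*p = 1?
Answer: 660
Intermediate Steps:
p = ¼ (p = (¼)*1 = ¼ ≈ 0.25000)
y = 4 (y = 1/(¼) = 4)
(y*15)*11 = (4*15)*11 = 60*11 = 660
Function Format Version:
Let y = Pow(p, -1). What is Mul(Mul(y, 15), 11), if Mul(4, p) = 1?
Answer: 660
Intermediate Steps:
p = Rational(1, 4) (p = Mul(Rational(1, 4), 1) = Rational(1, 4) ≈ 0.25000)
y = 4 (y = Pow(Rational(1, 4), -1) = 4)
Mul(Mul(y, 15), 11) = Mul(Mul(4, 15), 11) = Mul(60, 11) = 660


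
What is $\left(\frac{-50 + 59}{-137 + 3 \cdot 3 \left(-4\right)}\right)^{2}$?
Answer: $\frac{81}{29929} \approx 0.0027064$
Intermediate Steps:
$\left(\frac{-50 + 59}{-137 + 3 \cdot 3 \left(-4\right)}\right)^{2} = \left(\frac{9}{-137 + 9 \left(-4\right)}\right)^{2} = \left(\frac{9}{-137 - 36}\right)^{2} = \left(\frac{9}{-173}\right)^{2} = \left(9 \left(- \frac{1}{173}\right)\right)^{2} = \left(- \frac{9}{173}\right)^{2} = \frac{81}{29929}$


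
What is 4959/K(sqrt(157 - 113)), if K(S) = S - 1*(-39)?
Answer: 193401/1477 - 9918*sqrt(11)/1477 ≈ 108.67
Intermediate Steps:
K(S) = 39 + S (K(S) = S + 39 = 39 + S)
4959/K(sqrt(157 - 113)) = 4959/(39 + sqrt(157 - 113)) = 4959/(39 + sqrt(44)) = 4959/(39 + 2*sqrt(11))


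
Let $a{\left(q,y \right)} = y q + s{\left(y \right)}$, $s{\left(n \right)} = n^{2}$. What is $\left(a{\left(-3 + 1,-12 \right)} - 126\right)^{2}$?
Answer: $1764$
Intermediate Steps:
$a{\left(q,y \right)} = y^{2} + q y$ ($a{\left(q,y \right)} = y q + y^{2} = q y + y^{2} = y^{2} + q y$)
$\left(a{\left(-3 + 1,-12 \right)} - 126\right)^{2} = \left(- 12 \left(\left(-3 + 1\right) - 12\right) - 126\right)^{2} = \left(- 12 \left(-2 - 12\right) - 126\right)^{2} = \left(\left(-12\right) \left(-14\right) - 126\right)^{2} = \left(168 - 126\right)^{2} = 42^{2} = 1764$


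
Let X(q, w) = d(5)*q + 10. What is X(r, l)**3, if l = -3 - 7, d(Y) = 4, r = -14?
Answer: -97336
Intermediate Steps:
l = -10
X(q, w) = 10 + 4*q (X(q, w) = 4*q + 10 = 10 + 4*q)
X(r, l)**3 = (10 + 4*(-14))**3 = (10 - 56)**3 = (-46)**3 = -97336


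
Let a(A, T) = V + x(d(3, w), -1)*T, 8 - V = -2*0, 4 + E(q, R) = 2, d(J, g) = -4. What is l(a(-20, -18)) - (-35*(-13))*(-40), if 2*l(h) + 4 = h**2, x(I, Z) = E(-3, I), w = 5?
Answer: 19166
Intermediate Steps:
E(q, R) = -2 (E(q, R) = -4 + 2 = -2)
x(I, Z) = -2
V = 8 (V = 8 - (-2)*0 = 8 - 1*0 = 8 + 0 = 8)
a(A, T) = 8 - 2*T
l(h) = -2 + h**2/2
l(a(-20, -18)) - (-35*(-13))*(-40) = (-2 + (8 - 2*(-18))**2/2) - (-35*(-13))*(-40) = (-2 + (8 + 36)**2/2) - 455*(-40) = (-2 + (1/2)*44**2) - 1*(-18200) = (-2 + (1/2)*1936) + 18200 = (-2 + 968) + 18200 = 966 + 18200 = 19166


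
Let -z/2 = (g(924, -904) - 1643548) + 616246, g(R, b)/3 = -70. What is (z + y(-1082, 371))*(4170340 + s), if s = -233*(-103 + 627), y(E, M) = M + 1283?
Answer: 8325942600144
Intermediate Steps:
g(R, b) = -210 (g(R, b) = 3*(-70) = -210)
y(E, M) = 1283 + M
z = 2055024 (z = -2*((-210 - 1643548) + 616246) = -2*(-1643758 + 616246) = -2*(-1027512) = 2055024)
s = -122092 (s = -233*524 = -122092)
(z + y(-1082, 371))*(4170340 + s) = (2055024 + (1283 + 371))*(4170340 - 122092) = (2055024 + 1654)*4048248 = 2056678*4048248 = 8325942600144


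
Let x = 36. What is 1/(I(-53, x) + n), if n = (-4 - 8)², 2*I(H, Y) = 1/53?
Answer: 106/15265 ≈ 0.0069440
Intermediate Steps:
I(H, Y) = 1/106 (I(H, Y) = (½)/53 = (½)*(1/53) = 1/106)
n = 144 (n = (-12)² = 144)
1/(I(-53, x) + n) = 1/(1/106 + 144) = 1/(15265/106) = 106/15265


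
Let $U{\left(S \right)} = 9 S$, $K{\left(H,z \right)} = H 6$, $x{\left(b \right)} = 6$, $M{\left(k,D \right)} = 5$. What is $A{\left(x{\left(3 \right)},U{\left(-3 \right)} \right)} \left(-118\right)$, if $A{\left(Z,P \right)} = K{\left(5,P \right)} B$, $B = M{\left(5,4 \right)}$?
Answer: $-17700$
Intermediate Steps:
$K{\left(H,z \right)} = 6 H$
$B = 5$
$A{\left(Z,P \right)} = 150$ ($A{\left(Z,P \right)} = 6 \cdot 5 \cdot 5 = 30 \cdot 5 = 150$)
$A{\left(x{\left(3 \right)},U{\left(-3 \right)} \right)} \left(-118\right) = 150 \left(-118\right) = -17700$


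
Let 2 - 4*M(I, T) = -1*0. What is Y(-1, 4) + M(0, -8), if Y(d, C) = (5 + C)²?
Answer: 163/2 ≈ 81.500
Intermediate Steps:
M(I, T) = ½ (M(I, T) = ½ - (-1)*0/4 = ½ - ¼*0 = ½ + 0 = ½)
Y(-1, 4) + M(0, -8) = (5 + 4)² + ½ = 9² + ½ = 81 + ½ = 163/2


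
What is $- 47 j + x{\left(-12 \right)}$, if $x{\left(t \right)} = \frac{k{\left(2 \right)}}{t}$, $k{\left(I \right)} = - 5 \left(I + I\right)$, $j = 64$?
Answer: $- \frac{9019}{3} \approx -3006.3$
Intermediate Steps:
$k{\left(I \right)} = - 10 I$ ($k{\left(I \right)} = - 5 \cdot 2 I = - 10 I$)
$x{\left(t \right)} = - \frac{20}{t}$ ($x{\left(t \right)} = \frac{\left(-10\right) 2}{t} = - \frac{20}{t}$)
$- 47 j + x{\left(-12 \right)} = \left(-47\right) 64 - \frac{20}{-12} = -3008 - - \frac{5}{3} = -3008 + \frac{5}{3} = - \frac{9019}{3}$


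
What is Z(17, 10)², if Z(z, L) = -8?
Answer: 64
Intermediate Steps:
Z(17, 10)² = (-8)² = 64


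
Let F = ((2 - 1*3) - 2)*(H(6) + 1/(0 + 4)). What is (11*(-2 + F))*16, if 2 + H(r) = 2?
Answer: -484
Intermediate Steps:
H(r) = 0 (H(r) = -2 + 2 = 0)
F = -3/4 (F = ((2 - 1*3) - 2)*(0 + 1/(0 + 4)) = ((2 - 3) - 2)*(0 + 1/4) = (-1 - 2)*(0 + 1/4) = -3*1/4 = -3/4 ≈ -0.75000)
(11*(-2 + F))*16 = (11*(-2 - 3/4))*16 = (11*(-11/4))*16 = -121/4*16 = -484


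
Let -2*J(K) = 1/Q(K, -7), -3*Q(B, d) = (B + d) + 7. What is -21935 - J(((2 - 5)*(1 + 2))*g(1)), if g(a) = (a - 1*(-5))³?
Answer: -28427759/1296 ≈ -21935.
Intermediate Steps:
Q(B, d) = -7/3 - B/3 - d/3 (Q(B, d) = -((B + d) + 7)/3 = -(7 + B + d)/3 = -7/3 - B/3 - d/3)
g(a) = (5 + a)³ (g(a) = (a + 5)³ = (5 + a)³)
J(K) = 3/(2*K) (J(K) = -1/(2*(-7/3 - K/3 - ⅓*(-7))) = -1/(2*(-7/3 - K/3 + 7/3)) = -(-3/K)/2 = -(-3)/(2*K) = 3/(2*K))
-21935 - J(((2 - 5)*(1 + 2))*g(1)) = -21935 - 3/(2*(((2 - 5)*(1 + 2))*(5 + 1)³)) = -21935 - 3/(2*(-3*3*6³)) = -21935 - 3/(2*((-9*216))) = -21935 - 3/(2*(-1944)) = -21935 - 3*(-1)/(2*1944) = -21935 - 1*(-1/1296) = -21935 + 1/1296 = -28427759/1296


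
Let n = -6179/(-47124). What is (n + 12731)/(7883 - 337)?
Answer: 599941823/355597704 ≈ 1.6871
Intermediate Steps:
n = 6179/47124 (n = -6179*(-1/47124) = 6179/47124 ≈ 0.13112)
(n + 12731)/(7883 - 337) = (6179/47124 + 12731)/(7883 - 337) = (599941823/47124)/7546 = (599941823/47124)*(1/7546) = 599941823/355597704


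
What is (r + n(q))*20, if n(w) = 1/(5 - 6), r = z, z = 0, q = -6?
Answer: -20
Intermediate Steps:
r = 0
n(w) = -1 (n(w) = 1/(-1) = -1)
(r + n(q))*20 = (0 - 1)*20 = -1*20 = -20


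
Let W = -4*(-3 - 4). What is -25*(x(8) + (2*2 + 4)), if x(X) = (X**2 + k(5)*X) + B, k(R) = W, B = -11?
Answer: -7125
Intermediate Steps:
W = 28 (W = -4*(-7) = 28)
k(R) = 28
x(X) = -11 + X**2 + 28*X (x(X) = (X**2 + 28*X) - 11 = -11 + X**2 + 28*X)
-25*(x(8) + (2*2 + 4)) = -25*((-11 + 8**2 + 28*8) + (2*2 + 4)) = -25*((-11 + 64 + 224) + (4 + 4)) = -25*(277 + 8) = -25*285 = -7125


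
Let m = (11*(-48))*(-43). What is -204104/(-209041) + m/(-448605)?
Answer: 28938669352/31258945935 ≈ 0.92577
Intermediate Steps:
m = 22704 (m = -528*(-43) = 22704)
-204104/(-209041) + m/(-448605) = -204104/(-209041) + 22704/(-448605) = -204104*(-1/209041) + 22704*(-1/448605) = 204104/209041 - 7568/149535 = 28938669352/31258945935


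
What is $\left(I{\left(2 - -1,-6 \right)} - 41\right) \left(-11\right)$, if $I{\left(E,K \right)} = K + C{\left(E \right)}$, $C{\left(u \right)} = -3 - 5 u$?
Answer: $715$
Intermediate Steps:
$I{\left(E,K \right)} = -3 + K - 5 E$ ($I{\left(E,K \right)} = K - \left(3 + 5 E\right) = -3 + K - 5 E$)
$\left(I{\left(2 - -1,-6 \right)} - 41\right) \left(-11\right) = \left(\left(-3 - 6 - 5 \left(2 - -1\right)\right) - 41\right) \left(-11\right) = \left(\left(-3 - 6 - 5 \left(2 + 1\right)\right) - 41\right) \left(-11\right) = \left(\left(-3 - 6 - 15\right) - 41\right) \left(-11\right) = \left(-24 - 41\right) \left(-11\right) = \left(-65\right) \left(-11\right) = 715$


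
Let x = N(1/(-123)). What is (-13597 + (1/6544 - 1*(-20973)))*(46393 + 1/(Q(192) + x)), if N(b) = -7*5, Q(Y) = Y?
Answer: 175786848876795/513704 ≈ 3.4219e+8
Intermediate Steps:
N(b) = -35
x = -35
(-13597 + (1/6544 - 1*(-20973)))*(46393 + 1/(Q(192) + x)) = (-13597 + (1/6544 - 1*(-20973)))*(46393 + 1/(192 - 35)) = (-13597 + (1/6544 + 20973))*(46393 + 1/157) = (-13597 + 137247313/6544)*(46393 + 1/157) = (48268545/6544)*(7283702/157) = 175786848876795/513704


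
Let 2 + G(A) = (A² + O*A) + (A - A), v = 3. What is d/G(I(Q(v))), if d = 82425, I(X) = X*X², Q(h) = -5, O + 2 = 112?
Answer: 82425/1873 ≈ 44.007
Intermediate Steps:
O = 110 (O = -2 + 112 = 110)
I(X) = X³
G(A) = -2 + A² + 110*A (G(A) = -2 + ((A² + 110*A) + (A - A)) = -2 + ((A² + 110*A) + 0) = -2 + (A² + 110*A) = -2 + A² + 110*A)
d/G(I(Q(v))) = 82425/(-2 + ((-5)³)² + 110*(-5)³) = 82425/(-2 + (-125)² + 110*(-125)) = 82425/(-2 + 15625 - 13750) = 82425/1873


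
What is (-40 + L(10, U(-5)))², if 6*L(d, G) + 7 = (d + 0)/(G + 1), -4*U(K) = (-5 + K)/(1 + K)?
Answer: 436921/324 ≈ 1348.5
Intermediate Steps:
U(K) = -(-5 + K)/(4*(1 + K))
L(d, G) = -7/6 + d/(6*(1 + G)) (L(d, G) = -7/6 + ((d + 0)/(G + 1))/6 = -7/6 + (d/(1 + G))/6 = -7/6 + d/(6*(1 + G)))
(-40 + L(10, U(-5)))² = (-40 + (-7 + 10 - 7*(5 - 1*(-5))/(4*(1 - 5)))/(6*(1 + (5 - 1*(-5))/(4*(1 - 5)))))² = (-40 + (-7 + 10 - 7*(5 + 5)/(4*(-4)))/(6*(1 + (¼)*(5 + 5)/(-4))))² = (-40 + (-7 + 10 - 7*(-1)*10/(4*4))/(6*(1 + (¼)*(-¼)*10)))² = (-40 + (-7 + 10 - 7*(-5/8))/(6*(1 - 5/8)))² = (-40 + (-7 + 10 + 35/8)/(6*(3/8)))² = (-40 + (⅙)*(8/3)*(59/8))² = (-40 + 59/18)² = (-661/18)² = 436921/324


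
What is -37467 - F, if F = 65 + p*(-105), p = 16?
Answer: -35852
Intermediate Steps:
F = -1615 (F = 65 + 16*(-105) = 65 - 1680 = -1615)
-37467 - F = -37467 - 1*(-1615) = -37467 + 1615 = -35852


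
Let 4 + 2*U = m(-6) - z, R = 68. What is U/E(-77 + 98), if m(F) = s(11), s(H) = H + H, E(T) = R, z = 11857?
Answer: -11839/136 ≈ -87.052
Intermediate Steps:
E(T) = 68
s(H) = 2*H
m(F) = 22 (m(F) = 2*11 = 22)
U = -11839/2 (U = -2 + (22 - 1*11857)/2 = -2 + (22 - 11857)/2 = -2 + (½)*(-11835) = -2 - 11835/2 = -11839/2 ≈ -5919.5)
U/E(-77 + 98) = -11839/2/68 = -11839/2*1/68 = -11839/136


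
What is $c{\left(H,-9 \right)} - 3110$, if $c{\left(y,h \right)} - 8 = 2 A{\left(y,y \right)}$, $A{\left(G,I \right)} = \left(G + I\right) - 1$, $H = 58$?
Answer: $-2872$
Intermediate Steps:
$A{\left(G,I \right)} = -1 + G + I$
$c{\left(y,h \right)} = 6 + 4 y$ ($c{\left(y,h \right)} = 8 + 2 \left(-1 + y + y\right) = 8 + 2 \left(-1 + 2 y\right) = 8 + \left(-2 + 4 y\right) = 6 + 4 y$)
$c{\left(H,-9 \right)} - 3110 = \left(6 + 4 \cdot 58\right) - 3110 = \left(6 + 232\right) - 3110 = 238 - 3110 = -2872$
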